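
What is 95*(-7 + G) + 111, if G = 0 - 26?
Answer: -3024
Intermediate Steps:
G = -26
95*(-7 + G) + 111 = 95*(-7 - 26) + 111 = 95*(-33) + 111 = -3135 + 111 = -3024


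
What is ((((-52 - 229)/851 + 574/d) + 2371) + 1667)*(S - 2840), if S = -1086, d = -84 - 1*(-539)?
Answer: -67470873074/4255 ≈ -1.5857e+7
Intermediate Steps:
d = 455 (d = -84 + 539 = 455)
((((-52 - 229)/851 + 574/d) + 2371) + 1667)*(S - 2840) = ((((-52 - 229)/851 + 574/455) + 2371) + 1667)*(-1086 - 2840) = (((-281*1/851 + 574*(1/455)) + 2371) + 1667)*(-3926) = (((-281/851 + 82/65) + 2371) + 1667)*(-3926) = ((51517/55315 + 2371) + 1667)*(-3926) = (131203382/55315 + 1667)*(-3926) = (223413487/55315)*(-3926) = -67470873074/4255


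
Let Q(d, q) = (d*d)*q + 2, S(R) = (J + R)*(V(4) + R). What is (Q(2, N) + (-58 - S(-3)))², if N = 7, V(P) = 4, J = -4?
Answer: 441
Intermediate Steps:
S(R) = (-4 + R)*(4 + R)
Q(d, q) = 2 + q*d² (Q(d, q) = d²*q + 2 = q*d² + 2 = 2 + q*d²)
(Q(2, N) + (-58 - S(-3)))² = ((2 + 7*2²) + (-58 - (-16 + (-3)²)))² = ((2 + 7*4) + (-58 - (-16 + 9)))² = ((2 + 28) + (-58 - 1*(-7)))² = (30 + (-58 + 7))² = (30 - 51)² = (-21)² = 441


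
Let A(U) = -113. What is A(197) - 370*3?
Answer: -1223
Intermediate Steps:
A(197) - 370*3 = -113 - 370*3 = -113 - 1*1110 = -113 - 1110 = -1223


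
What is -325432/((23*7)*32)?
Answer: -40679/644 ≈ -63.166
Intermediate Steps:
-325432/((23*7)*32) = -325432/(161*32) = -325432/5152 = -325432*1/5152 = -40679/644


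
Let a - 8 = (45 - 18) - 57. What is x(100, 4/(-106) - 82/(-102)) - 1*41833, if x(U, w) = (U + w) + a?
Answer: -112861694/2703 ≈ -41754.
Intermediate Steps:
a = -22 (a = 8 + ((45 - 18) - 57) = 8 + (27 - 57) = 8 - 30 = -22)
x(U, w) = -22 + U + w (x(U, w) = (U + w) - 22 = -22 + U + w)
x(100, 4/(-106) - 82/(-102)) - 1*41833 = (-22 + 100 + (4/(-106) - 82/(-102))) - 1*41833 = (-22 + 100 + (4*(-1/106) - 82*(-1/102))) - 41833 = (-22 + 100 + (-2/53 + 41/51)) - 41833 = (-22 + 100 + 2071/2703) - 41833 = 212905/2703 - 41833 = -112861694/2703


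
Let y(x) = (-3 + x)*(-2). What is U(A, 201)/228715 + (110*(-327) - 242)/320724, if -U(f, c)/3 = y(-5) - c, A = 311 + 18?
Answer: -405211288/3667719483 ≈ -0.11048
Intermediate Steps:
y(x) = 6 - 2*x
A = 329
U(f, c) = -48 + 3*c (U(f, c) = -3*((6 - 2*(-5)) - c) = -3*((6 + 10) - c) = -3*(16 - c) = -48 + 3*c)
U(A, 201)/228715 + (110*(-327) - 242)/320724 = (-48 + 3*201)/228715 + (110*(-327) - 242)/320724 = (-48 + 603)*(1/228715) + (-35970 - 242)*(1/320724) = 555*(1/228715) - 36212*1/320724 = 111/45743 - 9053/80181 = -405211288/3667719483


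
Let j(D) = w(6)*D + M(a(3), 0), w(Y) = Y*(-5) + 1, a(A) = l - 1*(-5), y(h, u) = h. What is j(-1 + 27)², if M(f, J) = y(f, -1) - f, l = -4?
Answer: 568516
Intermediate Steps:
a(A) = 1 (a(A) = -4 - 1*(-5) = -4 + 5 = 1)
M(f, J) = 0 (M(f, J) = f - f = 0)
w(Y) = 1 - 5*Y (w(Y) = -5*Y + 1 = 1 - 5*Y)
j(D) = -29*D (j(D) = (1 - 5*6)*D + 0 = (1 - 30)*D + 0 = -29*D + 0 = -29*D)
j(-1 + 27)² = (-29*(-1 + 27))² = (-29*26)² = (-754)² = 568516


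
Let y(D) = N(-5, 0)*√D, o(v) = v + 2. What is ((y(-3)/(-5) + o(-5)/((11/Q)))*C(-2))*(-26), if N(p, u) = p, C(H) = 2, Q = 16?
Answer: 2496/11 - 52*I*√3 ≈ 226.91 - 90.067*I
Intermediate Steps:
o(v) = 2 + v
y(D) = -5*√D
((y(-3)/(-5) + o(-5)/((11/Q)))*C(-2))*(-26) = ((-5*I*√3/(-5) + (2 - 5)/((11/16)))*2)*(-26) = ((-5*I*√3*(-⅕) - 3/(11*(1/16)))*2)*(-26) = ((-5*I*√3*(-⅕) - 3/11/16)*2)*(-26) = ((I*√3 - 3*16/11)*2)*(-26) = ((I*√3 - 48/11)*2)*(-26) = ((-48/11 + I*√3)*2)*(-26) = (-96/11 + 2*I*√3)*(-26) = 2496/11 - 52*I*√3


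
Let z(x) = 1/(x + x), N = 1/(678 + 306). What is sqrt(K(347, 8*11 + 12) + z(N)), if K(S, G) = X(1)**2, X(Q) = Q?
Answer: sqrt(493) ≈ 22.204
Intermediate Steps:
K(S, G) = 1 (K(S, G) = 1**2 = 1)
N = 1/984 ≈ 0.0010163
z(x) = 1/(2*x)
sqrt(K(347, 8*11 + 12) + z(N)) = sqrt(1 + 1/(2*(1/984))) = sqrt(1 + (1/2)*984) = sqrt(1 + 492) = sqrt(493)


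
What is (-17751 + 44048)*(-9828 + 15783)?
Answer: 156598635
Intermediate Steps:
(-17751 + 44048)*(-9828 + 15783) = 26297*5955 = 156598635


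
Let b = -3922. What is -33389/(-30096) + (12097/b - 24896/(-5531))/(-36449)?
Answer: 1885632372236473/1699720874284752 ≈ 1.1094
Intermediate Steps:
-33389/(-30096) + (12097/b - 24896/(-5531))/(-36449) = -33389/(-30096) + (12097/(-3922) - 24896/(-5531))/(-36449) = -33389*(-1/30096) + (12097*(-1/3922) - 24896*(-1/5531))*(-1/36449) = 33389/30096 + (-12097/3922 + 24896/5531)*(-1/36449) = 33389/30096 + (30733605/21692582)*(-1/36449) = 33389/30096 - 4390515/112953274474 = 1885632372236473/1699720874284752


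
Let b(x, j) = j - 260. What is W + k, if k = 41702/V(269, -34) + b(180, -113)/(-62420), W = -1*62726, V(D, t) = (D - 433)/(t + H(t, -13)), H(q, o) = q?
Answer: -116277958147/2559220 ≈ -45435.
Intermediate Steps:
b(x, j) = -260 + j
V(D, t) = (-433 + D)/(2*t) (V(D, t) = (D - 433)/(t + t) = (-433 + D)/((2*t)) = (-433 + D)*(1/(2*t)) = (-433 + D)/(2*t))
W = -62726
k = 44251675573/2559220 (k = 41702/(((½)*(-433 + 269)/(-34))) + (-260 - 113)/(-62420) = 41702/(((½)*(-1/34)*(-164))) - 373*(-1/62420) = 41702/(41/17) + 373/62420 = 41702*(17/41) + 373/62420 = 708934/41 + 373/62420 = 44251675573/2559220 ≈ 17291.)
W + k = -62726 + 44251675573/2559220 = -116277958147/2559220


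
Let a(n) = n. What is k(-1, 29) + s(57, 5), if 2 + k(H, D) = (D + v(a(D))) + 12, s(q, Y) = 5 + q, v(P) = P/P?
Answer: 102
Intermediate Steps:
v(P) = 1
k(H, D) = 11 + D (k(H, D) = -2 + ((D + 1) + 12) = -2 + ((1 + D) + 12) = -2 + (13 + D) = 11 + D)
k(-1, 29) + s(57, 5) = (11 + 29) + (5 + 57) = 40 + 62 = 102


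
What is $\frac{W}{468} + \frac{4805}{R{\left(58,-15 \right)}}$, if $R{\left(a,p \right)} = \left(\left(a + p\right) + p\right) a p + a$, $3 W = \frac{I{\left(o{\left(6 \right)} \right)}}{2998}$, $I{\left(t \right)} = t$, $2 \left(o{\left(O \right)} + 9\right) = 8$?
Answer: $- \frac{10112644535}{51145891992} \approx -0.19772$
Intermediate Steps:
$o{\left(O \right)} = -5$ ($o{\left(O \right)} = -9 + \frac{1}{2} \cdot 8 = -9 + 4 = -5$)
$W = - \frac{5}{8994}$ ($W = \frac{\left(-5\right) \frac{1}{2998}}{3} = \frac{1}{3} \left(- \frac{5}{2998}\right) = - \frac{5}{8994} \approx -0.00055593$)
$R{\left(a,p \right)} = a + a p \left(a + 2 p\right)$ ($R{\left(a,p \right)} = \left(a + 2 p\right) a p + a = a \left(a + 2 p\right) p + a = a p \left(a + 2 p\right) + a = a + a p \left(a + 2 p\right)$)
$\frac{W}{468} + \frac{4805}{R{\left(58,-15 \right)}} = - \frac{5}{8994 \cdot 468} + \frac{4805}{58 \left(1 + 2 \left(-15\right)^{2} + 58 \left(-15\right)\right)} = \left(- \frac{5}{8994}\right) \frac{1}{468} + \frac{4805}{58 \left(1 + 2 \cdot 225 - 870\right)} = - \frac{5}{4209192} + \frac{4805}{58 \left(1 + 450 - 870\right)} = - \frac{5}{4209192} + \frac{4805}{58 \left(-419\right)} = - \frac{5}{4209192} + \frac{4805}{-24302} = - \frac{5}{4209192} + 4805 \left(- \frac{1}{24302}\right) = - \frac{5}{4209192} - \frac{4805}{24302} = - \frac{10112644535}{51145891992}$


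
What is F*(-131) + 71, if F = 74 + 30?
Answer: -13553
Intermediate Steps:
F = 104
F*(-131) + 71 = 104*(-131) + 71 = -13624 + 71 = -13553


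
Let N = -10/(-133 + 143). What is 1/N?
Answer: -1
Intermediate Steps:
N = -1 (N = -10/10 = -10*1/10 = -1)
1/N = 1/(-1) = -1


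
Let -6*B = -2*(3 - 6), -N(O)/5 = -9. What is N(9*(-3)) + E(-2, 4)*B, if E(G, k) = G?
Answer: 47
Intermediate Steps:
N(O) = 45 (N(O) = -5*(-9) = 45)
B = -1 (B = -(-1)*(3 - 6)/3 = -(-1)*(-3)/3 = -⅙*6 = -1)
N(9*(-3)) + E(-2, 4)*B = 45 - 2*(-1) = 45 + 2 = 47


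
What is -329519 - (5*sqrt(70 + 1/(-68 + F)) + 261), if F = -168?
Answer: -329780 - 5*sqrt(974621)/118 ≈ -3.2982e+5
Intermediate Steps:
-329519 - (5*sqrt(70 + 1/(-68 + F)) + 261) = -329519 - (5*sqrt(70 + 1/(-68 - 168)) + 261) = -329519 - (5*sqrt(70 + 1/(-236)) + 261) = -329519 - (5*sqrt(70 - 1/236) + 261) = -329519 - (5*sqrt(16519/236) + 261) = -329519 - (5*(sqrt(974621)/118) + 261) = -329519 - (5*sqrt(974621)/118 + 261) = -329519 - (261 + 5*sqrt(974621)/118) = -329519 + (-261 - 5*sqrt(974621)/118) = -329780 - 5*sqrt(974621)/118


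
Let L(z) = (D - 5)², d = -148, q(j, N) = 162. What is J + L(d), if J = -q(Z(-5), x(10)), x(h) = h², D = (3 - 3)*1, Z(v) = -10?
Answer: -137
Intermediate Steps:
D = 0 (D = 0*1 = 0)
L(z) = 25 (L(z) = (0 - 5)² = (-5)² = 25)
J = -162 (J = -1*162 = -162)
J + L(d) = -162 + 25 = -137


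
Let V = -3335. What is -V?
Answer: 3335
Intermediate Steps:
-V = -1*(-3335) = 3335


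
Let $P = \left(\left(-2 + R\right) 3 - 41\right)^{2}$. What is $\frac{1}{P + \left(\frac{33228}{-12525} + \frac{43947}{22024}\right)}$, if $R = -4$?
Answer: $\frac{91950200}{320018187101} \approx 0.00028733$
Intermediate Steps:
$P = 3481$ ($P = \left(\left(-2 - 4\right) 3 - 41\right)^{2} = \left(\left(-6\right) 3 - 41\right)^{2} = \left(-18 - 41\right)^{2} = \left(-59\right)^{2} = 3481$)
$\frac{1}{P + \left(\frac{33228}{-12525} + \frac{43947}{22024}\right)} = \frac{1}{3481 + \left(\frac{33228}{-12525} + \frac{43947}{22024}\right)} = \frac{1}{3481 + \left(33228 \left(- \frac{1}{12525}\right) + 43947 \cdot \frac{1}{22024}\right)} = \frac{1}{3481 + \left(- \frac{11076}{4175} + \frac{43947}{22024}\right)} = \frac{1}{3481 - \frac{60459099}{91950200}} = \frac{1}{\frac{320018187101}{91950200}} = \frac{91950200}{320018187101}$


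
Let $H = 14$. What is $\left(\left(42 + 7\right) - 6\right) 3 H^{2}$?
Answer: $25284$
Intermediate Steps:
$\left(\left(42 + 7\right) - 6\right) 3 H^{2} = \left(\left(42 + 7\right) - 6\right) 3 \cdot 14^{2} = \left(49 - 6\right) 3 \cdot 196 = 43 \cdot 3 \cdot 196 = 129 \cdot 196 = 25284$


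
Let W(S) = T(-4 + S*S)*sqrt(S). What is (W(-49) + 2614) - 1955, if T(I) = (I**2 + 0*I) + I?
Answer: 659 + 40236042*I ≈ 659.0 + 4.0236e+7*I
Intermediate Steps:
T(I) = I + I**2 (T(I) = (I**2 + 0) + I = I**2 + I = I + I**2)
W(S) = sqrt(S)*(-4 + S**2)*(-3 + S**2) (W(S) = ((-4 + S*S)*(1 + (-4 + S*S)))*sqrt(S) = ((-4 + S**2)*(1 + (-4 + S**2)))*sqrt(S) = ((-4 + S**2)*(-3 + S**2))*sqrt(S) = sqrt(S)*(-4 + S**2)*(-3 + S**2))
(W(-49) + 2614) - 1955 = (sqrt(-49)*(-4 + (-49)**2)*(-3 + (-49)**2) + 2614) - 1955 = ((7*I)*(-4 + 2401)*(-3 + 2401) + 2614) - 1955 = ((7*I)*2397*2398 + 2614) - 1955 = (40236042*I + 2614) - 1955 = (2614 + 40236042*I) - 1955 = 659 + 40236042*I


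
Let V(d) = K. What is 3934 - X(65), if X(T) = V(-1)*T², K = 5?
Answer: -17191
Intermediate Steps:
V(d) = 5
X(T) = 5*T²
3934 - X(65) = 3934 - 5*65² = 3934 - 5*4225 = 3934 - 1*21125 = 3934 - 21125 = -17191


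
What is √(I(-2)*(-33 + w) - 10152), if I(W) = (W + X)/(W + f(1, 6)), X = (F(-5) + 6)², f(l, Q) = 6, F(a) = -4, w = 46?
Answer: I*√40582/2 ≈ 100.72*I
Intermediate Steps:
X = 4 (X = (-4 + 6)² = 2² = 4)
I(W) = (4 + W)/(6 + W) (I(W) = (W + 4)/(W + 6) = (4 + W)/(6 + W))
√(I(-2)*(-33 + w) - 10152) = √(((4 - 2)/(6 - 2))*(-33 + 46) - 10152) = √((2/4)*13 - 10152) = √(((¼)*2)*13 - 10152) = √((½)*13 - 10152) = √(13/2 - 10152) = √(-20291/2) = I*√40582/2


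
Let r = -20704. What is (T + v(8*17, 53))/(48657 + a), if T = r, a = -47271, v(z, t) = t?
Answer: -20651/1386 ≈ -14.900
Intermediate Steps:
T = -20704
(T + v(8*17, 53))/(48657 + a) = (-20704 + 53)/(48657 - 47271) = -20651/1386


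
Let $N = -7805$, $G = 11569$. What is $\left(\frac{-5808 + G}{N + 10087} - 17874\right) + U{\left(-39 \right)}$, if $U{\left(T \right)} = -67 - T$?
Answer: $- \frac{5835229}{326} \approx -17899.0$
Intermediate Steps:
$\left(\frac{-5808 + G}{N + 10087} - 17874\right) + U{\left(-39 \right)} = \left(\frac{-5808 + 11569}{-7805 + 10087} - 17874\right) - 28 = \left(\frac{5761}{2282} - 17874\right) + \left(-67 + 39\right) = \left(5761 \cdot \frac{1}{2282} - 17874\right) - 28 = \left(\frac{823}{326} - 17874\right) - 28 = - \frac{5826101}{326} - 28 = - \frac{5835229}{326}$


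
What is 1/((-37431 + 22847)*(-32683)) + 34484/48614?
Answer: 8218379875331/11585904131704 ≈ 0.70934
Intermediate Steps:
1/((-37431 + 22847)*(-32683)) + 34484/48614 = -1/32683/(-14584) + 34484*(1/48614) = -1/14584*(-1/32683) + 17242/24307 = 1/476648872 + 17242/24307 = 8218379875331/11585904131704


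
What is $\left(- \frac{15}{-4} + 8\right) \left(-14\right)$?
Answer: $- \frac{329}{2} \approx -164.5$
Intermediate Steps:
$\left(- \frac{15}{-4} + 8\right) \left(-14\right) = \left(\left(-15\right) \left(- \frac{1}{4}\right) + 8\right) \left(-14\right) = \left(\frac{15}{4} + 8\right) \left(-14\right) = \frac{47}{4} \left(-14\right) = - \frac{329}{2}$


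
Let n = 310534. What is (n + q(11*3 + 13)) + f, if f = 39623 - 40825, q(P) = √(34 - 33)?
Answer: 309333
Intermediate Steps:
q(P) = 1 (q(P) = √1 = 1)
f = -1202
(n + q(11*3 + 13)) + f = (310534 + 1) - 1202 = 310535 - 1202 = 309333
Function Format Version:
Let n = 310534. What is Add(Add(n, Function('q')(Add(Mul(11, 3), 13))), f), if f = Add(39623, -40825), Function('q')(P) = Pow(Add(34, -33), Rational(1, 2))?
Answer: 309333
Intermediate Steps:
Function('q')(P) = 1 (Function('q')(P) = Pow(1, Rational(1, 2)) = 1)
f = -1202
Add(Add(n, Function('q')(Add(Mul(11, 3), 13))), f) = Add(Add(310534, 1), -1202) = Add(310535, -1202) = 309333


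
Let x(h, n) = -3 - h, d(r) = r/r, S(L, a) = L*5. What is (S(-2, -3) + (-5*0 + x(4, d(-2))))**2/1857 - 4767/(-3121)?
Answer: 9754288/5795697 ≈ 1.6830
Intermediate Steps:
S(L, a) = 5*L
d(r) = 1
(S(-2, -3) + (-5*0 + x(4, d(-2))))**2/1857 - 4767/(-3121) = (5*(-2) + (-5*0 + (-3 - 1*4)))**2/1857 - 4767/(-3121) = (-10 + (0 + (-3 - 4)))**2*(1/1857) - 4767*(-1/3121) = (-10 + (0 - 7))**2*(1/1857) + 4767/3121 = (-10 - 7)**2*(1/1857) + 4767/3121 = (-17)**2*(1/1857) + 4767/3121 = 289*(1/1857) + 4767/3121 = 289/1857 + 4767/3121 = 9754288/5795697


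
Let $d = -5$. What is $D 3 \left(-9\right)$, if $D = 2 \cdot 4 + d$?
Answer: $-81$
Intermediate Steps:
$D = 3$ ($D = 2 \cdot 4 - 5 = 8 - 5 = 3$)
$D 3 \left(-9\right) = 3 \cdot 3 \left(-9\right) = 9 \left(-9\right) = -81$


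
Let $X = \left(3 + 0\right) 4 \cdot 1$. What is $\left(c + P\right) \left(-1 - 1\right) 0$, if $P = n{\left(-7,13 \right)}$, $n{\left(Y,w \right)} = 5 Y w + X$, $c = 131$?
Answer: $0$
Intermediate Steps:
$X = 12$ ($X = 3 \cdot 4 \cdot 1 = 12 \cdot 1 = 12$)
$n{\left(Y,w \right)} = 12 + 5 Y w$ ($n{\left(Y,w \right)} = 5 Y w + 12 = 12 + 5 Y w$)
$P = -443$ ($P = 12 + 5 \left(-7\right) 13 = 12 - 455 = -443$)
$\left(c + P\right) \left(-1 - 1\right) 0 = \left(131 - 443\right) \left(-1 - 1\right) 0 = - 312 \left(\left(-2\right) 0\right) = \left(-312\right) 0 = 0$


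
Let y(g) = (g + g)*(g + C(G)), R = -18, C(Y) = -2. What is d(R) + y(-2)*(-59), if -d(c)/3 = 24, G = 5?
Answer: -1016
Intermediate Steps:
d(c) = -72 (d(c) = -3*24 = -72)
y(g) = 2*g*(-2 + g) (y(g) = (g + g)*(g - 2) = (2*g)*(-2 + g) = 2*g*(-2 + g))
d(R) + y(-2)*(-59) = -72 + (2*(-2)*(-2 - 2))*(-59) = -72 + (2*(-2)*(-4))*(-59) = -72 + 16*(-59) = -72 - 944 = -1016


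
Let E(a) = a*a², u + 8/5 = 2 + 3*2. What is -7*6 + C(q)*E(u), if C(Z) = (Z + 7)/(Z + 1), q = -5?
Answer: -21634/125 ≈ -173.07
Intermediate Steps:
u = 32/5 (u = -8/5 + (2 + 3*2) = -8/5 + (2 + 6) = -8/5 + 8 = 32/5 ≈ 6.4000)
C(Z) = (7 + Z)/(1 + Z)
E(a) = a³
-7*6 + C(q)*E(u) = -7*6 + ((7 - 5)/(1 - 5))*(32/5)³ = -42 + (2/(-4))*(32768/125) = -42 - ¼*2*(32768/125) = -42 - ½*32768/125 = -42 - 16384/125 = -21634/125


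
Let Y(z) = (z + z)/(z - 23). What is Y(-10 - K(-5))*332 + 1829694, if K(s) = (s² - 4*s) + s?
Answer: 133600862/73 ≈ 1.8301e+6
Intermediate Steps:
K(s) = s² - 3*s
Y(z) = 2*z/(-23 + z) (Y(z) = (2*z)/(-23 + z) = 2*z/(-23 + z))
Y(-10 - K(-5))*332 + 1829694 = (2*(-10 - (-5)*(-3 - 5))/(-23 + (-10 - (-5)*(-3 - 5))))*332 + 1829694 = (2*(-10 - (-5)*(-8))/(-23 + (-10 - (-5)*(-8))))*332 + 1829694 = (2*(-10 - 1*40)/(-23 + (-10 - 1*40)))*332 + 1829694 = (2*(-10 - 40)/(-23 + (-10 - 40)))*332 + 1829694 = (2*(-50)/(-23 - 50))*332 + 1829694 = (2*(-50)/(-73))*332 + 1829694 = (2*(-50)*(-1/73))*332 + 1829694 = (100/73)*332 + 1829694 = 33200/73 + 1829694 = 133600862/73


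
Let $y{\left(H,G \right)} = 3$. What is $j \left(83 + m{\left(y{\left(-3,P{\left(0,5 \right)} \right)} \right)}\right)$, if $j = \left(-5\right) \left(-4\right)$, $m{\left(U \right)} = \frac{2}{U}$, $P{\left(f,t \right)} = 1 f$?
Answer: $\frac{5020}{3} \approx 1673.3$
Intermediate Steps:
$P{\left(f,t \right)} = f$
$j = 20$
$j \left(83 + m{\left(y{\left(-3,P{\left(0,5 \right)} \right)} \right)}\right) = 20 \left(83 + \frac{2}{3}\right) = 20 \cdot \frac{251}{3} = \frac{5020}{3}$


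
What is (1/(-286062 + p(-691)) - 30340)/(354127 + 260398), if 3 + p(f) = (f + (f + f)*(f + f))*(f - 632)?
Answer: -76644948170161/1552413868631100 ≈ -0.049371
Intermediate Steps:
p(f) = -3 + (-632 + f)*(f + 4*f²) (p(f) = -3 + (f + (f + f)*(f + f))*(f - 632) = -3 + (f + (2*f)*(2*f))*(-632 + f) = -3 + (f + 4*f²)*(-632 + f) = -3 + (-632 + f)*(f + 4*f²))
(1/(-286062 + p(-691)) - 30340)/(354127 + 260398) = (1/(-286062 + (-3 - 2527*(-691)² - 632*(-691) + 4*(-691)³)) - 30340)/(354127 + 260398) = (1/(-286062 + (-3 - 2527*477481 + 436712 + 4*(-329939371))) - 30340)/614525 = (1/(-286062 + (-3 - 1206594487 + 436712 - 1319757484)) - 30340)*(1/614525) = (1/(-286062 - 2525915262) - 30340)*(1/614525) = (1/(-2526201324) - 30340)*(1/614525) = (-1/2526201324 - 30340)*(1/614525) = -76644948170161/2526201324*1/614525 = -76644948170161/1552413868631100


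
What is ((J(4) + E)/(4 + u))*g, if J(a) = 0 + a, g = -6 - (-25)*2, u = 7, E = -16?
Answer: -48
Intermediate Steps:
g = 44 (g = -6 - 5*(-10) = -6 + 50 = 44)
J(a) = a
((J(4) + E)/(4 + u))*g = ((4 - 16)/(4 + 7))*44 = -12/11*44 = -48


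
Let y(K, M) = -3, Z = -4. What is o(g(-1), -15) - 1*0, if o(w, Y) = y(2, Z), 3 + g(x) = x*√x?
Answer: -3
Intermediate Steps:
g(x) = -3 + x^(3/2) (g(x) = -3 + x*√x = -3 + x^(3/2))
o(w, Y) = -3
o(g(-1), -15) - 1*0 = -3 - 1*0 = -3 + 0 = -3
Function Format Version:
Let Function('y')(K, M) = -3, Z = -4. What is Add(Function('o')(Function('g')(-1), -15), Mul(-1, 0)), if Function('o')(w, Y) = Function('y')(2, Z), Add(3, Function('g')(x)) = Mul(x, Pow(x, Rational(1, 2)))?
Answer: -3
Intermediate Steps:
Function('g')(x) = Add(-3, Pow(x, Rational(3, 2))) (Function('g')(x) = Add(-3, Mul(x, Pow(x, Rational(1, 2)))) = Add(-3, Pow(x, Rational(3, 2))))
Function('o')(w, Y) = -3
Add(Function('o')(Function('g')(-1), -15), Mul(-1, 0)) = Add(-3, Mul(-1, 0)) = Add(-3, 0) = -3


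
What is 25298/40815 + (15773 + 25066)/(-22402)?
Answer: -1100117989/914337630 ≈ -1.2032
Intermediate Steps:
25298/40815 + (15773 + 25066)/(-22402) = 25298*(1/40815) + 40839*(-1/22402) = 25298/40815 - 40839/22402 = -1100117989/914337630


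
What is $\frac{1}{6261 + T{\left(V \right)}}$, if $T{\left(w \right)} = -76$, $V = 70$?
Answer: $\frac{1}{6185} \approx 0.00016168$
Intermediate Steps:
$\frac{1}{6261 + T{\left(V \right)}} = \frac{1}{6261 - 76} = \frac{1}{6185}$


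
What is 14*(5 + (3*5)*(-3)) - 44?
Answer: -604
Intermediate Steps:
14*(5 + (3*5)*(-3)) - 44 = 14*(5 + 15*(-3)) - 44 = 14*(5 - 45) - 44 = 14*(-40) - 44 = -560 - 44 = -604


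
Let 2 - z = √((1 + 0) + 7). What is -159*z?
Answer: -318 + 318*√2 ≈ 131.72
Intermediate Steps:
z = 2 - 2*√2 (z = 2 - √((1 + 0) + 7) = 2 - √(1 + 7) = 2 - √8 = 2 - 2*√2 ≈ -0.82843)
-159*z = -159*(2 - 2*√2) = -318 + 318*√2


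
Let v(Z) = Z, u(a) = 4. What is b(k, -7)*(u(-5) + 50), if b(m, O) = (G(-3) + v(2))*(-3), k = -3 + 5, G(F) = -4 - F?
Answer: -162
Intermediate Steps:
k = 2
b(m, O) = -3 (b(m, O) = ((-4 - 1*(-3)) + 2)*(-3) = ((-4 + 3) + 2)*(-3) = (-1 + 2)*(-3) = 1*(-3) = -3)
b(k, -7)*(u(-5) + 50) = -3*(4 + 50) = -3*54 = -162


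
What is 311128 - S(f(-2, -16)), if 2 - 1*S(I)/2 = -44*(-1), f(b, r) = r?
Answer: 311212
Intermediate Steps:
S(I) = -84 (S(I) = 4 - (-88)*(-1) = 4 - 2*44 = 4 - 88 = -84)
311128 - S(f(-2, -16)) = 311128 - 1*(-84) = 311128 + 84 = 311212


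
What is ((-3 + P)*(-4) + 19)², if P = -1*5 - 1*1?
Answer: 3025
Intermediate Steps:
P = -6 (P = -5 - 1 = -6)
((-3 + P)*(-4) + 19)² = ((-3 - 6)*(-4) + 19)² = (-9*(-4) + 19)² = (36 + 19)² = 55² = 3025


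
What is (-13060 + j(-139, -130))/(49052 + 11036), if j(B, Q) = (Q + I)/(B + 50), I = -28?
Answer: -83013/381988 ≈ -0.21732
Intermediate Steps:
j(B, Q) = (-28 + Q)/(50 + B) (j(B, Q) = (Q - 28)/(B + 50) = (-28 + Q)/(50 + B))
(-13060 + j(-139, -130))/(49052 + 11036) = (-13060 + (-28 - 130)/(50 - 139))/(49052 + 11036) = (-13060 - 158/(-89))/60088 = (-13060 - 1/89*(-158))*(1/60088) = (-13060 + 158/89)*(1/60088) = -1162182/89*1/60088 = -83013/381988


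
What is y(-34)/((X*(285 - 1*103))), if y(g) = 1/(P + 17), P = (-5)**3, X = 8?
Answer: -1/157248 ≈ -6.3594e-6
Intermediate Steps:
P = -125
y(g) = -1/108 (y(g) = 1/(-125 + 17) = 1/(-108) = -1/108)
y(-34)/((X*(285 - 1*103))) = -1/(8*(285 - 1*103))/108 = -1/(8*(285 - 103))/108 = -1/(108*(8*182)) = -1/108/1456 = -1/108*1/1456 = -1/157248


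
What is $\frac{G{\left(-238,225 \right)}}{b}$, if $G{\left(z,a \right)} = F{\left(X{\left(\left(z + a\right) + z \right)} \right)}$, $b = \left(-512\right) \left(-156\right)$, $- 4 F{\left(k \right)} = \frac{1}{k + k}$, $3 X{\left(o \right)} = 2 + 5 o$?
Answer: $\frac{1}{266878976} \approx 3.747 \cdot 10^{-9}$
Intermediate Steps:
$X{\left(o \right)} = \frac{2}{3} + \frac{5 o}{3}$ ($X{\left(o \right)} = \frac{2 + 5 o}{3} = \frac{2}{3} + \frac{5 o}{3}$)
$F{\left(k \right)} = - \frac{1}{8 k}$ ($F{\left(k \right)} = - \frac{1}{4 \left(k + k\right)} = - \frac{1}{4 \cdot 2 k} = - \frac{\frac{1}{2} \frac{1}{k}}{4} = - \frac{1}{8 k}$)
$b = 79872$
$G{\left(z,a \right)} = - \frac{1}{8 \left(\frac{2}{3} + \frac{5 a}{3} + \frac{10 z}{3}\right)}$ ($G{\left(z,a \right)} = - \frac{1}{8 \left(\frac{2}{3} + \frac{5 \left(\left(z + a\right) + z\right)}{3}\right)} = - \frac{1}{8 \left(\frac{2}{3} + \frac{5 \left(\left(a + z\right) + z\right)}{3}\right)} = - \frac{1}{8 \left(\frac{2}{3} + \frac{5 \left(a + 2 z\right)}{3}\right)} = - \frac{1}{8 \left(\frac{2}{3} + \left(\frac{5 a}{3} + \frac{10 z}{3}\right)\right)} = - \frac{1}{8 \left(\frac{2}{3} + \frac{5 a}{3} + \frac{10 z}{3}\right)}$)
$\frac{G{\left(-238,225 \right)}}{b} = \frac{\left(-3\right) \frac{1}{16 + 40 \cdot 225 + 80 \left(-238\right)}}{79872} = - \frac{3}{16 + 9000 - 19040} \cdot \frac{1}{79872} = - \frac{3}{-10024} \cdot \frac{1}{79872} = \left(-3\right) \left(- \frac{1}{10024}\right) \frac{1}{79872} = \frac{3}{10024} \cdot \frac{1}{79872} = \frac{1}{266878976}$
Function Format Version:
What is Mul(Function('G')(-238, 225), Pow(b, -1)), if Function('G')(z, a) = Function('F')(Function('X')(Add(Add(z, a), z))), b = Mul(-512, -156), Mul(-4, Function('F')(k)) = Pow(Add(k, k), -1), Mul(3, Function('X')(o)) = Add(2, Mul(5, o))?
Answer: Rational(1, 266878976) ≈ 3.7470e-9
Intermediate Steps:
Function('X')(o) = Add(Rational(2, 3), Mul(Rational(5, 3), o)) (Function('X')(o) = Mul(Rational(1, 3), Add(2, Mul(5, o))) = Add(Rational(2, 3), Mul(Rational(5, 3), o)))
Function('F')(k) = Mul(Rational(-1, 8), Pow(k, -1)) (Function('F')(k) = Mul(Rational(-1, 4), Pow(Add(k, k), -1)) = Mul(Rational(-1, 4), Pow(Mul(2, k), -1)) = Mul(Rational(-1, 4), Mul(Rational(1, 2), Pow(k, -1))) = Mul(Rational(-1, 8), Pow(k, -1)))
b = 79872
Function('G')(z, a) = Mul(Rational(-1, 8), Pow(Add(Rational(2, 3), Mul(Rational(5, 3), a), Mul(Rational(10, 3), z)), -1)) (Function('G')(z, a) = Mul(Rational(-1, 8), Pow(Add(Rational(2, 3), Mul(Rational(5, 3), Add(Add(z, a), z))), -1)) = Mul(Rational(-1, 8), Pow(Add(Rational(2, 3), Mul(Rational(5, 3), Add(Add(a, z), z))), -1)) = Mul(Rational(-1, 8), Pow(Add(Rational(2, 3), Mul(Rational(5, 3), Add(a, Mul(2, z)))), -1)) = Mul(Rational(-1, 8), Pow(Add(Rational(2, 3), Add(Mul(Rational(5, 3), a), Mul(Rational(10, 3), z))), -1)) = Mul(Rational(-1, 8), Pow(Add(Rational(2, 3), Mul(Rational(5, 3), a), Mul(Rational(10, 3), z)), -1)))
Mul(Function('G')(-238, 225), Pow(b, -1)) = Mul(Mul(-3, Pow(Add(16, Mul(40, 225), Mul(80, -238)), -1)), Pow(79872, -1)) = Mul(Mul(-3, Pow(Add(16, 9000, -19040), -1)), Rational(1, 79872)) = Mul(Mul(-3, Pow(-10024, -1)), Rational(1, 79872)) = Mul(Mul(-3, Rational(-1, 10024)), Rational(1, 79872)) = Mul(Rational(3, 10024), Rational(1, 79872)) = Rational(1, 266878976)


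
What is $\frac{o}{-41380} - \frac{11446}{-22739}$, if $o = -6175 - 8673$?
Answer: $\frac{202816038}{235234955} \approx 0.86218$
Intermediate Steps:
$o = -14848$ ($o = -6175 - 8673 = -14848$)
$\frac{o}{-41380} - \frac{11446}{-22739} = - \frac{14848}{-41380} - \frac{11446}{-22739} = \left(-14848\right) \left(- \frac{1}{41380}\right) - - \frac{11446}{22739} = \frac{3712}{10345} + \frac{11446}{22739} = \frac{202816038}{235234955}$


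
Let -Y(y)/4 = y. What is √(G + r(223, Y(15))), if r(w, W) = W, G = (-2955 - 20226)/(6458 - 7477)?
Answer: I*√38680221/1019 ≈ 6.1034*I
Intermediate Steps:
Y(y) = -4*y
G = 23181/1019 (G = -23181/(-1019) = -23181*(-1/1019) = 23181/1019 ≈ 22.749)
√(G + r(223, Y(15))) = √(23181/1019 - 4*15) = √(23181/1019 - 60) = √(-37959/1019) = I*√38680221/1019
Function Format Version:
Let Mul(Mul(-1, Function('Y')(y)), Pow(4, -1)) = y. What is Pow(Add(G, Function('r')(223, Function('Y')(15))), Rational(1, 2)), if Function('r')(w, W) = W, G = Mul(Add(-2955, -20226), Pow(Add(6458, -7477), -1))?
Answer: Mul(Rational(1, 1019), I, Pow(38680221, Rational(1, 2))) ≈ Mul(6.1034, I)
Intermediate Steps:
Function('Y')(y) = Mul(-4, y)
G = Rational(23181, 1019) (G = Mul(-23181, Pow(-1019, -1)) = Mul(-23181, Rational(-1, 1019)) = Rational(23181, 1019) ≈ 22.749)
Pow(Add(G, Function('r')(223, Function('Y')(15))), Rational(1, 2)) = Pow(Add(Rational(23181, 1019), Mul(-4, 15)), Rational(1, 2)) = Pow(Add(Rational(23181, 1019), -60), Rational(1, 2)) = Pow(Rational(-37959, 1019), Rational(1, 2)) = Mul(Rational(1, 1019), I, Pow(38680221, Rational(1, 2)))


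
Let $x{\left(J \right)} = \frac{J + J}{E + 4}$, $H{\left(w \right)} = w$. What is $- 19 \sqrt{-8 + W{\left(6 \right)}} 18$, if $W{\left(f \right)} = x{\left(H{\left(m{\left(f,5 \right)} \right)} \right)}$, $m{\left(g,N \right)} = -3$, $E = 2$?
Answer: $- 1026 i \approx - 1026.0 i$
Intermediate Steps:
$x{\left(J \right)} = \frac{J}{3}$ ($x{\left(J \right)} = \frac{J + J}{2 + 4} = \frac{2 J}{6} = 2 J \frac{1}{6} = \frac{J}{3}$)
$W{\left(f \right)} = -1$ ($W{\left(f \right)} = \frac{1}{3} \left(-3\right) = -1$)
$- 19 \sqrt{-8 + W{\left(6 \right)}} 18 = - 19 \sqrt{-8 - 1} \cdot 18 = - 19 \sqrt{-9} \cdot 18 = - 19 \cdot 3 i 18 = - 57 i 18 = - 1026 i$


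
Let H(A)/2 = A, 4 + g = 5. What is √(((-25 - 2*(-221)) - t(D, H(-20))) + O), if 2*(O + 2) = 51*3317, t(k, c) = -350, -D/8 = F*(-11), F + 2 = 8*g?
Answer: √341394/2 ≈ 292.14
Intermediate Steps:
g = 1 (g = -4 + 5 = 1)
H(A) = 2*A
F = 6 (F = -2 + 8*1 = -2 + 8 = 6)
D = 528 (D = -48*(-11) = -8*(-66) = 528)
O = 169163/2 (O = -2 + (51*3317)/2 = -2 + (½)*169167 = -2 + 169167/2 = 169163/2 ≈ 84582.)
√(((-25 - 2*(-221)) - t(D, H(-20))) + O) = √(((-25 - 2*(-221)) - 1*(-350)) + 169163/2) = √(((-25 + 442) + 350) + 169163/2) = √((417 + 350) + 169163/2) = √(767 + 169163/2) = √(170697/2) = √341394/2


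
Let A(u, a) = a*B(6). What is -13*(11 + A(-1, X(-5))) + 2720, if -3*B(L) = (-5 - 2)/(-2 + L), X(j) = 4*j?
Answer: 8186/3 ≈ 2728.7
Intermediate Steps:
B(L) = 7/(3*(-2 + L)) (B(L) = -(-5 - 2)/(3*(-2 + L)) = -(-7)/(3*(-2 + L)) = 7/(3*(-2 + L)))
A(u, a) = 7*a/12 (A(u, a) = a*(7/(3*(-2 + 6))) = a*((7/3)/4) = a*((7/3)*(¼)) = a*(7/12) = 7*a/12)
-13*(11 + A(-1, X(-5))) + 2720 = -13*(11 + 7*(4*(-5))/12) + 2720 = -13*(11 + (7/12)*(-20)) + 2720 = -13*(11 - 35/3) + 2720 = -13*(-⅔) + 2720 = 26/3 + 2720 = 8186/3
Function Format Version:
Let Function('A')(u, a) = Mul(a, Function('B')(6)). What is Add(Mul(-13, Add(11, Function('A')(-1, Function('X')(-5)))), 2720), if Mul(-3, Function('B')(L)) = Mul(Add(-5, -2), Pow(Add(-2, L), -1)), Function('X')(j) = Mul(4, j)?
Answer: Rational(8186, 3) ≈ 2728.7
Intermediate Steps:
Function('B')(L) = Mul(Rational(7, 3), Pow(Add(-2, L), -1)) (Function('B')(L) = Mul(Rational(-1, 3), Mul(Add(-5, -2), Pow(Add(-2, L), -1))) = Mul(Rational(-1, 3), Mul(-7, Pow(Add(-2, L), -1))) = Mul(Rational(7, 3), Pow(Add(-2, L), -1)))
Function('A')(u, a) = Mul(Rational(7, 12), a) (Function('A')(u, a) = Mul(a, Mul(Rational(7, 3), Pow(Add(-2, 6), -1))) = Mul(a, Mul(Rational(7, 3), Pow(4, -1))) = Mul(a, Mul(Rational(7, 3), Rational(1, 4))) = Mul(a, Rational(7, 12)) = Mul(Rational(7, 12), a))
Add(Mul(-13, Add(11, Function('A')(-1, Function('X')(-5)))), 2720) = Add(Mul(-13, Add(11, Mul(Rational(7, 12), Mul(4, -5)))), 2720) = Add(Mul(-13, Add(11, Mul(Rational(7, 12), -20))), 2720) = Add(Mul(-13, Add(11, Rational(-35, 3))), 2720) = Add(Mul(-13, Rational(-2, 3)), 2720) = Add(Rational(26, 3), 2720) = Rational(8186, 3)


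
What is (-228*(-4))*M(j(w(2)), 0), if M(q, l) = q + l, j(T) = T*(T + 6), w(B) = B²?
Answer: 36480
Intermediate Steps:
j(T) = T*(6 + T)
M(q, l) = l + q
(-228*(-4))*M(j(w(2)), 0) = (-228*(-4))*(0 + 2²*(6 + 2²)) = (-38*(-24))*(0 + 4*(6 + 4)) = 912*(0 + 4*10) = 912*(0 + 40) = 912*40 = 36480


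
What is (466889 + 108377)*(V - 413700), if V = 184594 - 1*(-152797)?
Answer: -43897973194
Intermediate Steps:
V = 337391 (V = 184594 + 152797 = 337391)
(466889 + 108377)*(V - 413700) = (466889 + 108377)*(337391 - 413700) = 575266*(-76309) = -43897973194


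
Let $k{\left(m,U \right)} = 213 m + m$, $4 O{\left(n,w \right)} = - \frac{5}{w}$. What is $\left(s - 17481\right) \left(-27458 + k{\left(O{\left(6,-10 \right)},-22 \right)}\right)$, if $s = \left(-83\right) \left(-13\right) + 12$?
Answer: $\frac{899196375}{2} \approx 4.496 \cdot 10^{8}$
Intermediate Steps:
$O{\left(n,w \right)} = - \frac{5}{4 w}$ ($O{\left(n,w \right)} = \frac{\left(-5\right) \frac{1}{w}}{4} = - \frac{5}{4 w}$)
$s = 1091$ ($s = 1079 + 12 = 1091$)
$k{\left(m,U \right)} = 214 m$
$\left(s - 17481\right) \left(-27458 + k{\left(O{\left(6,-10 \right)},-22 \right)}\right) = \left(1091 - 17481\right) \left(-27458 + 214 \left(- \frac{5}{4 \left(-10\right)}\right)\right) = - 16390 \left(-27458 + 214 \left(\left(- \frac{5}{4}\right) \left(- \frac{1}{10}\right)\right)\right) = - 16390 \left(-27458 + 214 \cdot \frac{1}{8}\right) = - 16390 \left(-27458 + \frac{107}{4}\right) = \left(-16390\right) \left(- \frac{109725}{4}\right) = \frac{899196375}{2}$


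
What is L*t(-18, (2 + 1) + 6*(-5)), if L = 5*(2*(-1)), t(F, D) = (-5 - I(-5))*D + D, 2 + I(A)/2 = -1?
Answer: 540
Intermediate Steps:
I(A) = -6 (I(A) = -4 + 2*(-1) = -4 - 2 = -6)
t(F, D) = 2*D (t(F, D) = (-5 - 1*(-6))*D + D = (-5 + 6)*D + D = 1*D + D = D + D = 2*D)
L = -10 (L = 5*(-2) = -10)
L*t(-18, (2 + 1) + 6*(-5)) = -20*((2 + 1) + 6*(-5)) = -20*(3 - 30) = -20*(-27) = -10*(-54) = 540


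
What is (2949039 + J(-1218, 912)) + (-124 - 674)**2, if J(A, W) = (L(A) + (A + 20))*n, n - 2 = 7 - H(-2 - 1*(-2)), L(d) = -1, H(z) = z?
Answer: 3575052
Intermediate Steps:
n = 9 (n = 2 + (7 - (-2 - 1*(-2))) = 2 + (7 - (-2 + 2)) = 2 + (7 - 1*0) = 2 + (7 + 0) = 2 + 7 = 9)
J(A, W) = 171 + 9*A (J(A, W) = (-1 + (A + 20))*9 = (-1 + (20 + A))*9 = (19 + A)*9 = 171 + 9*A)
(2949039 + J(-1218, 912)) + (-124 - 674)**2 = (2949039 + (171 + 9*(-1218))) + (-124 - 674)**2 = (2949039 + (171 - 10962)) + (-798)**2 = (2949039 - 10791) + 636804 = 2938248 + 636804 = 3575052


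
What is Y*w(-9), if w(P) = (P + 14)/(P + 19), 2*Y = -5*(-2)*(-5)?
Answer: -25/2 ≈ -12.500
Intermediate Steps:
Y = -25 (Y = (-5*(-2)*(-5))/2 = (10*(-5))/2 = (½)*(-50) = -25)
w(P) = (14 + P)/(19 + P)
Y*w(-9) = -25*(14 - 9)/(19 - 9) = -25*5/10 = -5*5/2 = -25*½ = -25/2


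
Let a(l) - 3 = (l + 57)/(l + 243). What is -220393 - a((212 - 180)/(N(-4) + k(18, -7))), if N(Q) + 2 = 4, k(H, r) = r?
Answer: -260728721/1183 ≈ -2.2040e+5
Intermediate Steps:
N(Q) = 2 (N(Q) = -2 + 4 = 2)
a(l) = 3 + (57 + l)/(243 + l) (a(l) = 3 + (l + 57)/(l + 243) = 3 + (57 + l)/(243 + l))
-220393 - a((212 - 180)/(N(-4) + k(18, -7))) = -220393 - 2*(393 + 2*((212 - 180)/(2 - 7)))/(243 + (212 - 180)/(2 - 7)) = -220393 - 2*(393 + 2*(32/(-5)))/(243 + 32/(-5)) = -220393 - 2*(393 + 2*(32*(-⅕)))/(243 + 32*(-⅕)) = -220393 - 2*(393 + 2*(-32/5))/(243 - 32/5) = -220393 - 2*(393 - 64/5)/1183/5 = -220393 - 2*5*1901/(1183*5) = -220393 - 1*3802/1183 = -220393 - 3802/1183 = -260728721/1183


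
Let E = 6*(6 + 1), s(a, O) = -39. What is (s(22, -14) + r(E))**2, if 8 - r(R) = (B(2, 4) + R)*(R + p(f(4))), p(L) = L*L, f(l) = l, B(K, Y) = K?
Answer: 6671889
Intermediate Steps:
E = 42 (E = 6*7 = 42)
p(L) = L**2
r(R) = 8 - (2 + R)*(16 + R) (r(R) = 8 - (2 + R)*(R + 4**2) = 8 - (2 + R)*(R + 16) = 8 - (2 + R)*(16 + R))
(s(22, -14) + r(E))**2 = (-39 + (-24 - 1*42**2 - 18*42))**2 = (-39 + (-24 - 1*1764 - 756))**2 = (-39 + (-24 - 1764 - 756))**2 = (-39 - 2544)**2 = (-2583)**2 = 6671889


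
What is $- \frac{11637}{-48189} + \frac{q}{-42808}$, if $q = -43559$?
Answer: $\frac{865740449}{687624904} \approx 1.259$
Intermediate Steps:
$- \frac{11637}{-48189} + \frac{q}{-42808} = - \frac{11637}{-48189} - \frac{43559}{-42808} = \left(-11637\right) \left(- \frac{1}{48189}\right) - - \frac{43559}{42808} = \frac{3879}{16063} + \frac{43559}{42808} = \frac{865740449}{687624904}$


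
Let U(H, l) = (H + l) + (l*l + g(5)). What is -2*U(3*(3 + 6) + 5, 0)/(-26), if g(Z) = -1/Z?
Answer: 159/65 ≈ 2.4462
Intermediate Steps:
U(H, l) = -⅕ + H + l + l² (U(H, l) = (H + l) + (l*l - 1/5) = (H + l) + (l² - 1*⅕) = (H + l) + (l² - ⅕) = (H + l) + (-⅕ + l²) = -⅕ + H + l + l²)
-2*U(3*(3 + 6) + 5, 0)/(-26) = -2*(-⅕ + (3*(3 + 6) + 5) + 0 + 0²)/(-26) = -2*(-⅕ + (3*9 + 5) + 0 + 0)*(-1/26) = -2*(-⅕ + (27 + 5) + 0 + 0)*(-1/26) = -2*(-⅕ + 32 + 0 + 0)*(-1/26) = -2*159/5*(-1/26) = -318/5*(-1/26) = 159/65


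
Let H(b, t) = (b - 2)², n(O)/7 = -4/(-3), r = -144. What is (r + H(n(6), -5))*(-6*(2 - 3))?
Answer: -1624/3 ≈ -541.33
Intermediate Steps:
n(O) = 28/3 (n(O) = 7*(-4/(-3)) = 7*(-4*(-⅓)) = 7*(4/3) = 28/3)
H(b, t) = (-2 + b)²
(r + H(n(6), -5))*(-6*(2 - 3)) = (-144 + (-2 + 28/3)²)*(-6*(2 - 3)) = (-144 + (22/3)²)*(-6*(-1)) = (-144 + 484/9)*6 = -812/9*6 = -1624/3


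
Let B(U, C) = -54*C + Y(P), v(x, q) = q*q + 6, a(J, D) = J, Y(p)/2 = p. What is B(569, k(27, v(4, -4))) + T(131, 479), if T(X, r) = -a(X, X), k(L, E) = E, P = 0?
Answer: -1319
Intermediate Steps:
Y(p) = 2*p
v(x, q) = 6 + q² (v(x, q) = q² + 6 = 6 + q²)
T(X, r) = -X
B(U, C) = -54*C (B(U, C) = -54*C + 2*0 = -54*C + 0 = -54*C)
B(569, k(27, v(4, -4))) + T(131, 479) = -54*(6 + (-4)²) - 1*131 = -54*(6 + 16) - 131 = -54*22 - 131 = -1188 - 131 = -1319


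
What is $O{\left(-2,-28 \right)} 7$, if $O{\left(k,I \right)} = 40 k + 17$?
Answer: $-441$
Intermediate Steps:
$O{\left(k,I \right)} = 17 + 40 k$
$O{\left(-2,-28 \right)} 7 = \left(17 + 40 \left(-2\right)\right) 7 = \left(17 - 80\right) 7 = \left(-63\right) 7 = -441$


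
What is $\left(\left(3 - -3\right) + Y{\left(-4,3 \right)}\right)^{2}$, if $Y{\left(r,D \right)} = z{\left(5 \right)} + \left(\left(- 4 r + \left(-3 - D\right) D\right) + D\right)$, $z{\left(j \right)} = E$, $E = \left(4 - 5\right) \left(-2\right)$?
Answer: $81$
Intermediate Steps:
$E = 2$ ($E = \left(-1\right) \left(-2\right) = 2$)
$z{\left(j \right)} = 2$
$Y{\left(r,D \right)} = 2 + D - 4 r + D \left(-3 - D\right)$ ($Y{\left(r,D \right)} = 2 + \left(\left(- 4 r + \left(-3 - D\right) D\right) + D\right) = 2 + \left(\left(- 4 r + D \left(-3 - D\right)\right) + D\right) = 2 + \left(D - 4 r + D \left(-3 - D\right)\right) = 2 + D - 4 r + D \left(-3 - D\right)$)
$\left(\left(3 - -3\right) + Y{\left(-4,3 \right)}\right)^{2} = \left(\left(3 - -3\right) - -3\right)^{2} = \left(\left(3 + 3\right) + \left(2 - 9 + 16 - 6\right)\right)^{2} = \left(6 + \left(2 - 9 + 16 - 6\right)\right)^{2} = \left(6 + 3\right)^{2} = 9^{2} = 81$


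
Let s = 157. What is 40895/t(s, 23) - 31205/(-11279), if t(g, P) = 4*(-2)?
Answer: -461005065/90232 ≈ -5109.1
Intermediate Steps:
t(g, P) = -8
40895/t(s, 23) - 31205/(-11279) = 40895/(-8) - 31205/(-11279) = 40895*(-⅛) - 31205*(-1/11279) = -40895/8 + 31205/11279 = -461005065/90232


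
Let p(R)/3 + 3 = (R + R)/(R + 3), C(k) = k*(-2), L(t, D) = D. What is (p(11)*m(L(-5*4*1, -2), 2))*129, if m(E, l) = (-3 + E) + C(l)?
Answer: 34830/7 ≈ 4975.7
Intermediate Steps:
C(k) = -2*k
p(R) = -9 + 6*R/(3 + R) (p(R) = -9 + 3*((R + R)/(R + 3)) = -9 + 3*((2*R)/(3 + R)) = -9 + 3*(2*R/(3 + R)) = -9 + 6*R/(3 + R))
m(E, l) = -3 + E - 2*l (m(E, l) = (-3 + E) - 2*l = -3 + E - 2*l)
(p(11)*m(L(-5*4*1, -2), 2))*129 = ((3*(-9 - 1*11)/(3 + 11))*(-3 - 2 - 2*2))*129 = ((3*(-9 - 11)/14)*(-3 - 2 - 4))*129 = ((3*(1/14)*(-20))*(-9))*129 = -30/7*(-9)*129 = (270/7)*129 = 34830/7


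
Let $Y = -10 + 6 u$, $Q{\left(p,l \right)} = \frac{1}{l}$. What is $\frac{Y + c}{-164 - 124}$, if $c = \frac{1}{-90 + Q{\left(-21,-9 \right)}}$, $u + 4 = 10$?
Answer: $- \frac{21077}{233568} \approx -0.090239$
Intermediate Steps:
$u = 6$ ($u = -4 + 10 = 6$)
$c = - \frac{9}{811}$ ($c = \frac{1}{-90 + \frac{1}{-9}} = \frac{1}{-90 - \frac{1}{9}} = \frac{1}{- \frac{811}{9}} = - \frac{9}{811} \approx -0.011097$)
$Y = 26$ ($Y = -10 + 6 \cdot 6 = -10 + 36 = 26$)
$\frac{Y + c}{-164 - 124} = \frac{26 - \frac{9}{811}}{-164 - 124} = \frac{21077}{811 \left(-288\right)} = \frac{21077}{811} \left(- \frac{1}{288}\right) = - \frac{21077}{233568}$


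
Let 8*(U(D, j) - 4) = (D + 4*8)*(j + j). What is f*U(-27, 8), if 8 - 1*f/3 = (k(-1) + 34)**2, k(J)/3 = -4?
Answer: -19992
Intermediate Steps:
k(J) = -12 (k(J) = 3*(-4) = -12)
U(D, j) = 4 + j*(32 + D)/4 (U(D, j) = 4 + ((D + 4*8)*(j + j))/8 = 4 + ((D + 32)*(2*j))/8 = 4 + ((32 + D)*(2*j))/8 = 4 + (2*j*(32 + D))/8 = 4 + j*(32 + D)/4)
f = -1428 (f = 24 - 3*(-12 + 34)**2 = 24 - 3*22**2 = 24 - 3*484 = 24 - 1452 = -1428)
f*U(-27, 8) = -1428*(4 + 8*8 + (1/4)*(-27)*8) = -1428*(4 + 64 - 54) = -1428*14 = -19992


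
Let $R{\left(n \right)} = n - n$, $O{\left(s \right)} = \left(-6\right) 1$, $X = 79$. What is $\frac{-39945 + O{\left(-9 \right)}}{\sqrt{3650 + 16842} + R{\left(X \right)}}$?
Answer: $- \frac{39951 \sqrt{5123}}{10246} \approx -279.08$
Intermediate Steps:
$O{\left(s \right)} = -6$
$R{\left(n \right)} = 0$
$\frac{-39945 + O{\left(-9 \right)}}{\sqrt{3650 + 16842} + R{\left(X \right)}} = \frac{-39945 - 6}{\sqrt{3650 + 16842} + 0} = - \frac{39951}{\sqrt{20492} + 0} = - \frac{39951}{2 \sqrt{5123} + 0} = - \frac{39951}{2 \sqrt{5123}} = - 39951 \frac{\sqrt{5123}}{10246} = - \frac{39951 \sqrt{5123}}{10246}$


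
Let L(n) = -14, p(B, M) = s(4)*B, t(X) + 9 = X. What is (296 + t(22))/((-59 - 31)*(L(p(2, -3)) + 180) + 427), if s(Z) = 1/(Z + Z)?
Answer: -309/14513 ≈ -0.021291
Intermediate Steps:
s(Z) = 1/(2*Z)
t(X) = -9 + X
p(B, M) = B/8 (p(B, M) = ((½)/4)*B = ((½)*(¼))*B = B/8)
(296 + t(22))/((-59 - 31)*(L(p(2, -3)) + 180) + 427) = (296 + (-9 + 22))/((-59 - 31)*(-14 + 180) + 427) = (296 + 13)/(-90*166 + 427) = 309/(-14940 + 427) = 309/(-14513) = 309*(-1/14513) = -309/14513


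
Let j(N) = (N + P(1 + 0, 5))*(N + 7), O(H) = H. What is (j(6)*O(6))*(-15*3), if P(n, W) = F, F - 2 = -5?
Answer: -10530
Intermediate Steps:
F = -3 (F = 2 - 5 = -3)
P(n, W) = -3
j(N) = (-3 + N)*(7 + N) (j(N) = (N - 3)*(N + 7) = (-3 + N)*(7 + N))
(j(6)*O(6))*(-15*3) = ((-21 + 6² + 4*6)*6)*(-15*3) = ((-21 + 36 + 24)*6)*(-45) = (39*6)*(-45) = 234*(-45) = -10530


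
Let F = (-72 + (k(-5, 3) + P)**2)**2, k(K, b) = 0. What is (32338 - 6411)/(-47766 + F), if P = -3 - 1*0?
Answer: -25927/43797 ≈ -0.59198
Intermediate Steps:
P = -3 (P = -3 + 0 = -3)
F = 3969 (F = (-72 + (0 - 3)**2)**2 = (-72 + (-3)**2)**2 = (-72 + 9)**2 = (-63)**2 = 3969)
(32338 - 6411)/(-47766 + F) = (32338 - 6411)/(-47766 + 3969) = 25927/(-43797) = 25927*(-1/43797) = -25927/43797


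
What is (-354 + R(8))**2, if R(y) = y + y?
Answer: 114244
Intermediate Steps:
R(y) = 2*y
(-354 + R(8))**2 = (-354 + 2*8)**2 = (-354 + 16)**2 = (-338)**2 = 114244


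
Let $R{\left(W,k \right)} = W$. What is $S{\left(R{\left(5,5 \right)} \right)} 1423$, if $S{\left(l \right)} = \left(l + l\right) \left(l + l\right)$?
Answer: $142300$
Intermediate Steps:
$S{\left(l \right)} = 4 l^{2}$ ($S{\left(l \right)} = 2 l 2 l = 4 l^{2}$)
$S{\left(R{\left(5,5 \right)} \right)} 1423 = 4 \cdot 5^{2} \cdot 1423 = 4 \cdot 25 \cdot 1423 = 100 \cdot 1423 = 142300$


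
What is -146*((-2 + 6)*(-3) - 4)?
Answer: 2336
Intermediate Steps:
-146*((-2 + 6)*(-3) - 4) = -146*(4*(-3) - 4) = -146*(-12 - 4) = -146*(-16) = 2336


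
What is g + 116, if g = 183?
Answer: 299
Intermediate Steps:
g + 116 = 183 + 116 = 299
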